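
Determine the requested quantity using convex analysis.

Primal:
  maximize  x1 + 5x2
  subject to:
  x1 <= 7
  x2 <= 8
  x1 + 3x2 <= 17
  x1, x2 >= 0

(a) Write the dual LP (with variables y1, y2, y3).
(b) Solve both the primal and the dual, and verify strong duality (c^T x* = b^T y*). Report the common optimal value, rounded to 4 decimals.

The standard primal-dual pair for 'max c^T x s.t. A x <= b, x >= 0' is:
  Dual:  min b^T y  s.t.  A^T y >= c,  y >= 0.

So the dual LP is:
  minimize  7y1 + 8y2 + 17y3
  subject to:
    y1 + y3 >= 1
    y2 + 3y3 >= 5
    y1, y2, y3 >= 0

Solving the primal: x* = (0, 5.6667).
  primal value c^T x* = 28.3333.
Solving the dual: y* = (0, 0, 1.6667).
  dual value b^T y* = 28.3333.
Strong duality: c^T x* = b^T y*. Confirmed.

28.3333


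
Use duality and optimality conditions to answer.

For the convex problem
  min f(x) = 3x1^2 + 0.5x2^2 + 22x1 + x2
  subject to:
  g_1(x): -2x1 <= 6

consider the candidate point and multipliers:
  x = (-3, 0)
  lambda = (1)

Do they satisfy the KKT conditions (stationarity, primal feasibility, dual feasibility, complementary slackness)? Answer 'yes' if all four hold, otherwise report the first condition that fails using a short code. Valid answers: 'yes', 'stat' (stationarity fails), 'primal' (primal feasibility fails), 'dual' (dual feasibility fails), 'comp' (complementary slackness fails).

Gradient of f: grad f(x) = Q x + c = (4, 1)
Constraint values g_i(x) = a_i^T x - b_i:
  g_1((-3, 0)) = 0
Stationarity residual: grad f(x) + sum_i lambda_i a_i = (2, 1)
  -> stationarity FAILS
Primal feasibility (all g_i <= 0): OK
Dual feasibility (all lambda_i >= 0): OK
Complementary slackness (lambda_i * g_i(x) = 0 for all i): OK

Verdict: the first failing condition is stationarity -> stat.

stat


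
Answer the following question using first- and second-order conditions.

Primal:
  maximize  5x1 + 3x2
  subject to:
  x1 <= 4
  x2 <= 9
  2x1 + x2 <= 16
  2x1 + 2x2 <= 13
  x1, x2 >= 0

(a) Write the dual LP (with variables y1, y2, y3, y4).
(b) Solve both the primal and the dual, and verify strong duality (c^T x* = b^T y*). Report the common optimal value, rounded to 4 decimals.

The standard primal-dual pair for 'max c^T x s.t. A x <= b, x >= 0' is:
  Dual:  min b^T y  s.t.  A^T y >= c,  y >= 0.

So the dual LP is:
  minimize  4y1 + 9y2 + 16y3 + 13y4
  subject to:
    y1 + 2y3 + 2y4 >= 5
    y2 + y3 + 2y4 >= 3
    y1, y2, y3, y4 >= 0

Solving the primal: x* = (4, 2.5).
  primal value c^T x* = 27.5.
Solving the dual: y* = (2, 0, 0, 1.5).
  dual value b^T y* = 27.5.
Strong duality: c^T x* = b^T y*. Confirmed.

27.5


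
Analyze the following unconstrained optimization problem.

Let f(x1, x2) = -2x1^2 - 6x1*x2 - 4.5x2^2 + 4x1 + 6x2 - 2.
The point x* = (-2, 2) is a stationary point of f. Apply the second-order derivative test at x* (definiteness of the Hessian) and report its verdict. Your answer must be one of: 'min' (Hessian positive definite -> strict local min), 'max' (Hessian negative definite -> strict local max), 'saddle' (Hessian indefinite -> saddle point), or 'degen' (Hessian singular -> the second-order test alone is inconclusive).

Compute the Hessian H = grad^2 f:
  H = [[-4, -6], [-6, -9]]
Verify stationarity: grad f(x*) = H x* + g = (0, 0).
Eigenvalues of H: -13, 0.
H has a zero eigenvalue (singular; negative semidefinite but not definite), so H is neither positive definite, negative definite, nor indefinite. The second-order test alone is inconclusive -> degen.
(Indeed, f is constant along the null direction of H through x*, so x* is not a strict local extremum.)

degen


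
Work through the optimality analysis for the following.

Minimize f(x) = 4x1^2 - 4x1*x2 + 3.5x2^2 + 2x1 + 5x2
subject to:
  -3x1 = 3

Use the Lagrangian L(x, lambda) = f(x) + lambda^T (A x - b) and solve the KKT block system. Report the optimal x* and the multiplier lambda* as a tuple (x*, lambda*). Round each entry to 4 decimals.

Form the Lagrangian:
  L(x, lambda) = (1/2) x^T Q x + c^T x + lambda^T (A x - b)
Stationarity (grad_x L = 0): Q x + c + A^T lambda = 0.
Primal feasibility: A x = b.

This gives the KKT block system:
  [ Q   A^T ] [ x     ]   [-c ]
  [ A    0  ] [ lambda ] = [ b ]

Solving the linear system:
  x*      = (-1, -1.2857)
  lambda* = (-0.2857)
  f(x*)   = -3.7857

x* = (-1, -1.2857), lambda* = (-0.2857)


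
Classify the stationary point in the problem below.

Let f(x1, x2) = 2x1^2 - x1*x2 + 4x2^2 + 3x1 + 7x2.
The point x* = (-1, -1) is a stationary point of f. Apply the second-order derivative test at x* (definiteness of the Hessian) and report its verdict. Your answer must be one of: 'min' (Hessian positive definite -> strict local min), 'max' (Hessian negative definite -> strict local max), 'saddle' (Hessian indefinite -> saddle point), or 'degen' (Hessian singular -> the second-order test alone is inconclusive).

Compute the Hessian H = grad^2 f:
  H = [[4, -1], [-1, 8]]
Verify stationarity: grad f(x*) = H x* + g = (0, 0).
Eigenvalues of H: 3.7639, 8.2361.
Both eigenvalues > 0, so H is positive definite -> x* is a strict local min.

min


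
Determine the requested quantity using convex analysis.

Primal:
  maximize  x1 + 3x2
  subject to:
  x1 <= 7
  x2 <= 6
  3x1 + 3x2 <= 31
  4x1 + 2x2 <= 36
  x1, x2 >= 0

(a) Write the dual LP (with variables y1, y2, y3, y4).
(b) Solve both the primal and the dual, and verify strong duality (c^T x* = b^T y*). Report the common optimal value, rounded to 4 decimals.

The standard primal-dual pair for 'max c^T x s.t. A x <= b, x >= 0' is:
  Dual:  min b^T y  s.t.  A^T y >= c,  y >= 0.

So the dual LP is:
  minimize  7y1 + 6y2 + 31y3 + 36y4
  subject to:
    y1 + 3y3 + 4y4 >= 1
    y2 + 3y3 + 2y4 >= 3
    y1, y2, y3, y4 >= 0

Solving the primal: x* = (4.3333, 6).
  primal value c^T x* = 22.3333.
Solving the dual: y* = (0, 2, 0.3333, 0).
  dual value b^T y* = 22.3333.
Strong duality: c^T x* = b^T y*. Confirmed.

22.3333


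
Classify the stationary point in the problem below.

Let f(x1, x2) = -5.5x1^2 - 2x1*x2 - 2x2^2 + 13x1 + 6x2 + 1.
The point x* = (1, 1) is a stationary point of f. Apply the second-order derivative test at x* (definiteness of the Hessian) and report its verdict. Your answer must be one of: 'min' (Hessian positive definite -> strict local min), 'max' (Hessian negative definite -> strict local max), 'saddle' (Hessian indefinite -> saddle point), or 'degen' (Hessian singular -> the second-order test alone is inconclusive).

Compute the Hessian H = grad^2 f:
  H = [[-11, -2], [-2, -4]]
Verify stationarity: grad f(x*) = H x* + g = (0, 0).
Eigenvalues of H: -11.5311, -3.4689.
Both eigenvalues < 0, so H is negative definite -> x* is a strict local max.

max


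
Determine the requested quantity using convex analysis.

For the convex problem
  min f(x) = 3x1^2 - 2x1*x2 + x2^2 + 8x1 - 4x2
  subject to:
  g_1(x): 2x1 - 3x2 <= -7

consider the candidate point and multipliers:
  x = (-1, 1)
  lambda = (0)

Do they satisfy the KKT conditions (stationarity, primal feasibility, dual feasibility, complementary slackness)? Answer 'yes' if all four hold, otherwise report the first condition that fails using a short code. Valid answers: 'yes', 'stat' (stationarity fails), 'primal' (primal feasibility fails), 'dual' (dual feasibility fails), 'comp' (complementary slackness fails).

Gradient of f: grad f(x) = Q x + c = (0, 0)
Constraint values g_i(x) = a_i^T x - b_i:
  g_1((-1, 1)) = 2
Stationarity residual: grad f(x) + sum_i lambda_i a_i = (0, 0)
  -> stationarity OK
Primal feasibility (all g_i <= 0): FAILS
Dual feasibility (all lambda_i >= 0): OK
Complementary slackness (lambda_i * g_i(x) = 0 for all i): OK

Verdict: the first failing condition is primal_feasibility -> primal.

primal


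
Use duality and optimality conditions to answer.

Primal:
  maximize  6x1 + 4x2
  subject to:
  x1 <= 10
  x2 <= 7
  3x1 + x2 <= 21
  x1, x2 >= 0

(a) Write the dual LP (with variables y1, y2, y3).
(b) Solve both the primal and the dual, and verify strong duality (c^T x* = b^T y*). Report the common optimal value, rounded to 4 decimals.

The standard primal-dual pair for 'max c^T x s.t. A x <= b, x >= 0' is:
  Dual:  min b^T y  s.t.  A^T y >= c,  y >= 0.

So the dual LP is:
  minimize  10y1 + 7y2 + 21y3
  subject to:
    y1 + 3y3 >= 6
    y2 + y3 >= 4
    y1, y2, y3 >= 0

Solving the primal: x* = (4.6667, 7).
  primal value c^T x* = 56.
Solving the dual: y* = (0, 2, 2).
  dual value b^T y* = 56.
Strong duality: c^T x* = b^T y*. Confirmed.

56


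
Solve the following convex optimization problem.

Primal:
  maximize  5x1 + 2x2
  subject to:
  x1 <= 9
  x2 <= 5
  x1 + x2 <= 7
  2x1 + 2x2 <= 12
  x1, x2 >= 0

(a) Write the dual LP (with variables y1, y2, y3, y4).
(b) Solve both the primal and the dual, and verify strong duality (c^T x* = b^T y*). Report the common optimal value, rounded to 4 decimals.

The standard primal-dual pair for 'max c^T x s.t. A x <= b, x >= 0' is:
  Dual:  min b^T y  s.t.  A^T y >= c,  y >= 0.

So the dual LP is:
  minimize  9y1 + 5y2 + 7y3 + 12y4
  subject to:
    y1 + y3 + 2y4 >= 5
    y2 + y3 + 2y4 >= 2
    y1, y2, y3, y4 >= 0

Solving the primal: x* = (6, 0).
  primal value c^T x* = 30.
Solving the dual: y* = (0, 0, 0, 2.5).
  dual value b^T y* = 30.
Strong duality: c^T x* = b^T y*. Confirmed.

30


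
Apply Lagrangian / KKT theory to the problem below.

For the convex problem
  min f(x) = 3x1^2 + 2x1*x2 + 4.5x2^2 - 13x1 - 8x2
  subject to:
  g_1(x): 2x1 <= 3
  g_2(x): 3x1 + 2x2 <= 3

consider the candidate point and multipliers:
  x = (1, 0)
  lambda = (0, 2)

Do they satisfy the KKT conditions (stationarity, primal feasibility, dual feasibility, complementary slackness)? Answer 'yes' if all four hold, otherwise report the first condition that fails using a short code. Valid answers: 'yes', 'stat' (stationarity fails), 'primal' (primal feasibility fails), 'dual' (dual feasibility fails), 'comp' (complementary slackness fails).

Gradient of f: grad f(x) = Q x + c = (-7, -6)
Constraint values g_i(x) = a_i^T x - b_i:
  g_1((1, 0)) = -1
  g_2((1, 0)) = 0
Stationarity residual: grad f(x) + sum_i lambda_i a_i = (-1, -2)
  -> stationarity FAILS
Primal feasibility (all g_i <= 0): OK
Dual feasibility (all lambda_i >= 0): OK
Complementary slackness (lambda_i * g_i(x) = 0 for all i): OK

Verdict: the first failing condition is stationarity -> stat.

stat


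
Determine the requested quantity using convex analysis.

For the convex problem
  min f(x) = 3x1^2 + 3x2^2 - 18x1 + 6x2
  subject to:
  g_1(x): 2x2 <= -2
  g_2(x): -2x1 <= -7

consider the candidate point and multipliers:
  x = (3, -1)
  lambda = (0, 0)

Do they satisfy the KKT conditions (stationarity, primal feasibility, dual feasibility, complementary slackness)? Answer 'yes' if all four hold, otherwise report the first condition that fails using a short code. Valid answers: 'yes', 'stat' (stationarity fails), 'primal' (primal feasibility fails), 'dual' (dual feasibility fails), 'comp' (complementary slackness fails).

Gradient of f: grad f(x) = Q x + c = (0, 0)
Constraint values g_i(x) = a_i^T x - b_i:
  g_1((3, -1)) = 0
  g_2((3, -1)) = 1
Stationarity residual: grad f(x) + sum_i lambda_i a_i = (0, 0)
  -> stationarity OK
Primal feasibility (all g_i <= 0): FAILS
Dual feasibility (all lambda_i >= 0): OK
Complementary slackness (lambda_i * g_i(x) = 0 for all i): OK

Verdict: the first failing condition is primal_feasibility -> primal.

primal


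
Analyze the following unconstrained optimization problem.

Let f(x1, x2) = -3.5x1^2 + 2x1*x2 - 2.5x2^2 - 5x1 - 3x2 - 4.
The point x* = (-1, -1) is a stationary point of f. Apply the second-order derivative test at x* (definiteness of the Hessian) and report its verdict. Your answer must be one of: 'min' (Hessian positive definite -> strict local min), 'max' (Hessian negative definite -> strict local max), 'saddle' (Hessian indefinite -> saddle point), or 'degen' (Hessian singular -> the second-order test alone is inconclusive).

Compute the Hessian H = grad^2 f:
  H = [[-7, 2], [2, -5]]
Verify stationarity: grad f(x*) = H x* + g = (0, 0).
Eigenvalues of H: -8.2361, -3.7639.
Both eigenvalues < 0, so H is negative definite -> x* is a strict local max.

max


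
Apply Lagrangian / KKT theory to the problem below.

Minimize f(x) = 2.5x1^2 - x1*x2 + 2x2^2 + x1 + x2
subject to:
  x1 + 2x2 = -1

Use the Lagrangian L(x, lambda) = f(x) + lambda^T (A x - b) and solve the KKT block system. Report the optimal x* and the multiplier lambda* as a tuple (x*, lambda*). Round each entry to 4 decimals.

Form the Lagrangian:
  L(x, lambda) = (1/2) x^T Q x + c^T x + lambda^T (A x - b)
Stationarity (grad_x L = 0): Q x + c + A^T lambda = 0.
Primal feasibility: A x = b.

This gives the KKT block system:
  [ Q   A^T ] [ x     ]   [-c ]
  [ A    0  ] [ lambda ] = [ b ]

Solving the linear system:
  x*      = (-0.2857, -0.3571)
  lambda* = (0.0714)
  f(x*)   = -0.2857

x* = (-0.2857, -0.3571), lambda* = (0.0714)


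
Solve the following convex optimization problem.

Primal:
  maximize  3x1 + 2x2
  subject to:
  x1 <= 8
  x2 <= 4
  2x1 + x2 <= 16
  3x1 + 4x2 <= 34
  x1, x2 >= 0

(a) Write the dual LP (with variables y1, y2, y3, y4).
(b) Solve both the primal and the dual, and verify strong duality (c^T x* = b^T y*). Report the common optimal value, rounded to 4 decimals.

The standard primal-dual pair for 'max c^T x s.t. A x <= b, x >= 0' is:
  Dual:  min b^T y  s.t.  A^T y >= c,  y >= 0.

So the dual LP is:
  minimize  8y1 + 4y2 + 16y3 + 34y4
  subject to:
    y1 + 2y3 + 3y4 >= 3
    y2 + y3 + 4y4 >= 2
    y1, y2, y3, y4 >= 0

Solving the primal: x* = (6, 4).
  primal value c^T x* = 26.
Solving the dual: y* = (0, 0, 1.2, 0.2).
  dual value b^T y* = 26.
Strong duality: c^T x* = b^T y*. Confirmed.

26


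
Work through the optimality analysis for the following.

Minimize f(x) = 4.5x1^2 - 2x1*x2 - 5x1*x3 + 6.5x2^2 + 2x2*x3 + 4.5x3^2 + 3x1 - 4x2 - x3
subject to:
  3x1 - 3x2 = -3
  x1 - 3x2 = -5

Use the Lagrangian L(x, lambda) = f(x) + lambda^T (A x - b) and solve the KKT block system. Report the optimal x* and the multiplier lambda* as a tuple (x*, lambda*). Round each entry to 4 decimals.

Form the Lagrangian:
  L(x, lambda) = (1/2) x^T Q x + c^T x + lambda^T (A x - b)
Stationarity (grad_x L = 0): Q x + c + A^T lambda = 0.
Primal feasibility: A x = b.

This gives the KKT block system:
  [ Q   A^T ] [ x     ]   [-c ]
  [ A    0  ] [ lambda ] = [ b ]

Solving the linear system:
  x*      = (1, 2, 0.2222)
  lambda* = (-6.8519, 13.6667)
  f(x*)   = 21.2778

x* = (1, 2, 0.2222), lambda* = (-6.8519, 13.6667)


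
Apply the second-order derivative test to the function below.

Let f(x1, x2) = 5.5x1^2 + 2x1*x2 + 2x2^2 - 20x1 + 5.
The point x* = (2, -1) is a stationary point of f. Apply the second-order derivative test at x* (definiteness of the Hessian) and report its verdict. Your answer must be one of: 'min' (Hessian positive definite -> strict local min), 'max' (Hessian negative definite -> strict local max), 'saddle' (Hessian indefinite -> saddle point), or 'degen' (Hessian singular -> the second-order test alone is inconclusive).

Compute the Hessian H = grad^2 f:
  H = [[11, 2], [2, 4]]
Verify stationarity: grad f(x*) = H x* + g = (0, 0).
Eigenvalues of H: 3.4689, 11.5311.
Both eigenvalues > 0, so H is positive definite -> x* is a strict local min.

min


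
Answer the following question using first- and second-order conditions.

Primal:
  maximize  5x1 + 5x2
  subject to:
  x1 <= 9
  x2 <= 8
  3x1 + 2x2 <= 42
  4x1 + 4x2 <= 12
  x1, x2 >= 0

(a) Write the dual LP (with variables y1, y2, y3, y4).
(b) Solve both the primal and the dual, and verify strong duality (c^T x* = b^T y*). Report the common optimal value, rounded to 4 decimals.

The standard primal-dual pair for 'max c^T x s.t. A x <= b, x >= 0' is:
  Dual:  min b^T y  s.t.  A^T y >= c,  y >= 0.

So the dual LP is:
  minimize  9y1 + 8y2 + 42y3 + 12y4
  subject to:
    y1 + 3y3 + 4y4 >= 5
    y2 + 2y3 + 4y4 >= 5
    y1, y2, y3, y4 >= 0

Solving the primal: x* = (3, 0).
  primal value c^T x* = 15.
Solving the dual: y* = (0, 0, 0, 1.25).
  dual value b^T y* = 15.
Strong duality: c^T x* = b^T y*. Confirmed.

15


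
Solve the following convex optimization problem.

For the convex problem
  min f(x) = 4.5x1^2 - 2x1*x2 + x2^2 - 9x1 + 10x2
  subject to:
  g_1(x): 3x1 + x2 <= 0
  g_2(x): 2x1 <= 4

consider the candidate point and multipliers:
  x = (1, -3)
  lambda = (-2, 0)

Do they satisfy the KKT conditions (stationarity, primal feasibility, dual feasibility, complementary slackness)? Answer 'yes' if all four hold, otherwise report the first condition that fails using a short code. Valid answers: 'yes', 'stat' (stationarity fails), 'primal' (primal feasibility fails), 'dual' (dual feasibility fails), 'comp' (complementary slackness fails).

Gradient of f: grad f(x) = Q x + c = (6, 2)
Constraint values g_i(x) = a_i^T x - b_i:
  g_1((1, -3)) = 0
  g_2((1, -3)) = -2
Stationarity residual: grad f(x) + sum_i lambda_i a_i = (0, 0)
  -> stationarity OK
Primal feasibility (all g_i <= 0): OK
Dual feasibility (all lambda_i >= 0): FAILS
Complementary slackness (lambda_i * g_i(x) = 0 for all i): OK

Verdict: the first failing condition is dual_feasibility -> dual.

dual


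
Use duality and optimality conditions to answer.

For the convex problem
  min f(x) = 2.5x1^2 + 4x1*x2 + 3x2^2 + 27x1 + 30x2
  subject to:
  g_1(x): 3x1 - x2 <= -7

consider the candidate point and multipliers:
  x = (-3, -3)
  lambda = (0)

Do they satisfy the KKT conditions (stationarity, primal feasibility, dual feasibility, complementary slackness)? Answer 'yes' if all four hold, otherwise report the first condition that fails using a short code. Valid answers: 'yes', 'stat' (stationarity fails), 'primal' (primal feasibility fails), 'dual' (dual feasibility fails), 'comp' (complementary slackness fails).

Gradient of f: grad f(x) = Q x + c = (0, 0)
Constraint values g_i(x) = a_i^T x - b_i:
  g_1((-3, -3)) = 1
Stationarity residual: grad f(x) + sum_i lambda_i a_i = (0, 0)
  -> stationarity OK
Primal feasibility (all g_i <= 0): FAILS
Dual feasibility (all lambda_i >= 0): OK
Complementary slackness (lambda_i * g_i(x) = 0 for all i): OK

Verdict: the first failing condition is primal_feasibility -> primal.

primal


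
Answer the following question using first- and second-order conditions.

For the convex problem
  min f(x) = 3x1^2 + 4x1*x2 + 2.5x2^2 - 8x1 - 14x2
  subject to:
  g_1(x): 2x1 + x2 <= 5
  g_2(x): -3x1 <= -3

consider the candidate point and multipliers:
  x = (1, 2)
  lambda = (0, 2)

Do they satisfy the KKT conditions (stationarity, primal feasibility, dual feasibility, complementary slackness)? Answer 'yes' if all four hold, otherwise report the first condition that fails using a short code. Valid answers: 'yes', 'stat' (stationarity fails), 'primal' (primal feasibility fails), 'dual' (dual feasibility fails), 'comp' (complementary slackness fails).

Gradient of f: grad f(x) = Q x + c = (6, 0)
Constraint values g_i(x) = a_i^T x - b_i:
  g_1((1, 2)) = -1
  g_2((1, 2)) = 0
Stationarity residual: grad f(x) + sum_i lambda_i a_i = (0, 0)
  -> stationarity OK
Primal feasibility (all g_i <= 0): OK
Dual feasibility (all lambda_i >= 0): OK
Complementary slackness (lambda_i * g_i(x) = 0 for all i): OK

Verdict: yes, KKT holds.

yes


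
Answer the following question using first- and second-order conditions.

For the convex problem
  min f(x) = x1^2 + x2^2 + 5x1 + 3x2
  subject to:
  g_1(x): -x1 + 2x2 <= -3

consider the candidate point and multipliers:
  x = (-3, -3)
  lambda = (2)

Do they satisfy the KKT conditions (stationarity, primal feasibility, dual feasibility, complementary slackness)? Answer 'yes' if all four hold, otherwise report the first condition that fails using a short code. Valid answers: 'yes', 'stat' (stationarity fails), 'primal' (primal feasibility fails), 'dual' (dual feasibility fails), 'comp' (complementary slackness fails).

Gradient of f: grad f(x) = Q x + c = (-1, -3)
Constraint values g_i(x) = a_i^T x - b_i:
  g_1((-3, -3)) = 0
Stationarity residual: grad f(x) + sum_i lambda_i a_i = (-3, 1)
  -> stationarity FAILS
Primal feasibility (all g_i <= 0): OK
Dual feasibility (all lambda_i >= 0): OK
Complementary slackness (lambda_i * g_i(x) = 0 for all i): OK

Verdict: the first failing condition is stationarity -> stat.

stat


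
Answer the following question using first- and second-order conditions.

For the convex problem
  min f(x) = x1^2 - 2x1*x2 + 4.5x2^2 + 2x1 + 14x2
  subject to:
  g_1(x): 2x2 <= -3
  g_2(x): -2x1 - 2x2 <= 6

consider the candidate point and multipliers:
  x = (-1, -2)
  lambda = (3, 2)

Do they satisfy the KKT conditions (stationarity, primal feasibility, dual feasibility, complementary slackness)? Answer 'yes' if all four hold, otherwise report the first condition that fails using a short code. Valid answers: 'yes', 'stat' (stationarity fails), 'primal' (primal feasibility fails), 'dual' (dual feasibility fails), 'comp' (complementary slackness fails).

Gradient of f: grad f(x) = Q x + c = (4, -2)
Constraint values g_i(x) = a_i^T x - b_i:
  g_1((-1, -2)) = -1
  g_2((-1, -2)) = 0
Stationarity residual: grad f(x) + sum_i lambda_i a_i = (0, 0)
  -> stationarity OK
Primal feasibility (all g_i <= 0): OK
Dual feasibility (all lambda_i >= 0): OK
Complementary slackness (lambda_i * g_i(x) = 0 for all i): FAILS

Verdict: the first failing condition is complementary_slackness -> comp.

comp


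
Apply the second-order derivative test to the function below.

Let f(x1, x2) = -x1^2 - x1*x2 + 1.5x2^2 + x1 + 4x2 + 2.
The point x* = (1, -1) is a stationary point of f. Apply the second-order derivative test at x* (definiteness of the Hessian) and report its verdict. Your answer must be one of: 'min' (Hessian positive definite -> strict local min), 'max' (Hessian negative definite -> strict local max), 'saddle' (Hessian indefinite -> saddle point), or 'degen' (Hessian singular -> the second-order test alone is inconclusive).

Compute the Hessian H = grad^2 f:
  H = [[-2, -1], [-1, 3]]
Verify stationarity: grad f(x*) = H x* + g = (0, 0).
Eigenvalues of H: -2.1926, 3.1926.
Eigenvalues have mixed signs, so H is indefinite -> x* is a saddle point.

saddle


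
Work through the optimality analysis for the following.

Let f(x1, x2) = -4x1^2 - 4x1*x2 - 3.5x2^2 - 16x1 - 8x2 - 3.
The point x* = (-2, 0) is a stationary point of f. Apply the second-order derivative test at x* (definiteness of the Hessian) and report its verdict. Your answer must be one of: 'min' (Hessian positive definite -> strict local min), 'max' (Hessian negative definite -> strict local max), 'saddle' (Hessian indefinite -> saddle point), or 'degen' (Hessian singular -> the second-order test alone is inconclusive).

Compute the Hessian H = grad^2 f:
  H = [[-8, -4], [-4, -7]]
Verify stationarity: grad f(x*) = H x* + g = (0, 0).
Eigenvalues of H: -11.5311, -3.4689.
Both eigenvalues < 0, so H is negative definite -> x* is a strict local max.

max


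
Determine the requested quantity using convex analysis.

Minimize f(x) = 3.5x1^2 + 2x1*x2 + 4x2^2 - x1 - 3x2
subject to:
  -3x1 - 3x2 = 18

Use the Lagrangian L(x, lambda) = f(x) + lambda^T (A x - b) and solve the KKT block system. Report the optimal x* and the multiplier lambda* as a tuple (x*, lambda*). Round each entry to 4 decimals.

Form the Lagrangian:
  L(x, lambda) = (1/2) x^T Q x + c^T x + lambda^T (A x - b)
Stationarity (grad_x L = 0): Q x + c + A^T lambda = 0.
Primal feasibility: A x = b.

This gives the KKT block system:
  [ Q   A^T ] [ x     ]   [-c ]
  [ A    0  ] [ lambda ] = [ b ]

Solving the linear system:
  x*      = (-3.4545, -2.5455)
  lambda* = (-10.0909)
  f(x*)   = 96.3636

x* = (-3.4545, -2.5455), lambda* = (-10.0909)


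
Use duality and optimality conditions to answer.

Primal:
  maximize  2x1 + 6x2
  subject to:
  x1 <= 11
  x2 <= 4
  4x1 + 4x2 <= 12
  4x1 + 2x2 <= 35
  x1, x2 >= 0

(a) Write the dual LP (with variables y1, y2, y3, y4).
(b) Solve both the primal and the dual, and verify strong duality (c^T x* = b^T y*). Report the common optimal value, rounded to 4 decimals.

The standard primal-dual pair for 'max c^T x s.t. A x <= b, x >= 0' is:
  Dual:  min b^T y  s.t.  A^T y >= c,  y >= 0.

So the dual LP is:
  minimize  11y1 + 4y2 + 12y3 + 35y4
  subject to:
    y1 + 4y3 + 4y4 >= 2
    y2 + 4y3 + 2y4 >= 6
    y1, y2, y3, y4 >= 0

Solving the primal: x* = (0, 3).
  primal value c^T x* = 18.
Solving the dual: y* = (0, 0, 1.5, 0).
  dual value b^T y* = 18.
Strong duality: c^T x* = b^T y*. Confirmed.

18


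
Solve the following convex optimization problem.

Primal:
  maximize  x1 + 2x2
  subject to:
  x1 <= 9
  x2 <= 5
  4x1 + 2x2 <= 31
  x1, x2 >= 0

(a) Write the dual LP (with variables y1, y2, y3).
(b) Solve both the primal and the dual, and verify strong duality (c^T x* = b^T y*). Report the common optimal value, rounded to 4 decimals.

The standard primal-dual pair for 'max c^T x s.t. A x <= b, x >= 0' is:
  Dual:  min b^T y  s.t.  A^T y >= c,  y >= 0.

So the dual LP is:
  minimize  9y1 + 5y2 + 31y3
  subject to:
    y1 + 4y3 >= 1
    y2 + 2y3 >= 2
    y1, y2, y3 >= 0

Solving the primal: x* = (5.25, 5).
  primal value c^T x* = 15.25.
Solving the dual: y* = (0, 1.5, 0.25).
  dual value b^T y* = 15.25.
Strong duality: c^T x* = b^T y*. Confirmed.

15.25


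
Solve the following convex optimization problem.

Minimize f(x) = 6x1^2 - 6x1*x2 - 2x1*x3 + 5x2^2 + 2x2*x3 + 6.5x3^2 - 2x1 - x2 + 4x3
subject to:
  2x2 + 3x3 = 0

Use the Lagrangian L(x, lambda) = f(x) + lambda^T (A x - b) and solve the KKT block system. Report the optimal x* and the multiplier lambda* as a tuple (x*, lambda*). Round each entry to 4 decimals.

Form the Lagrangian:
  L(x, lambda) = (1/2) x^T Q x + c^T x + lambda^T (A x - b)
Stationarity (grad_x L = 0): Q x + c + A^T lambda = 0.
Primal feasibility: A x = b.

This gives the KKT block system:
  [ Q   A^T ] [ x     ]   [-c ]
  [ A    0  ] [ lambda ] = [ b ]

Solving the linear system:
  x*      = (0.3197, 0.3934, -0.2623)
  lambda* = (-0.2459)
  f(x*)   = -1.041

x* = (0.3197, 0.3934, -0.2623), lambda* = (-0.2459)


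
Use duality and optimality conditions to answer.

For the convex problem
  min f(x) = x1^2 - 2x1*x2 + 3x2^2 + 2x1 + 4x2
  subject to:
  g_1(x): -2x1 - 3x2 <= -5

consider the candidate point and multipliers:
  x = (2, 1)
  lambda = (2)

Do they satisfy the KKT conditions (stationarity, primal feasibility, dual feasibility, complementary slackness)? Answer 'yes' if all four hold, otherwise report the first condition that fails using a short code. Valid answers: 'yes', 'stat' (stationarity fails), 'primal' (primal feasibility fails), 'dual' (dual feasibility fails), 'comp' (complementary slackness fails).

Gradient of f: grad f(x) = Q x + c = (4, 6)
Constraint values g_i(x) = a_i^T x - b_i:
  g_1((2, 1)) = -2
Stationarity residual: grad f(x) + sum_i lambda_i a_i = (0, 0)
  -> stationarity OK
Primal feasibility (all g_i <= 0): OK
Dual feasibility (all lambda_i >= 0): OK
Complementary slackness (lambda_i * g_i(x) = 0 for all i): FAILS

Verdict: the first failing condition is complementary_slackness -> comp.

comp


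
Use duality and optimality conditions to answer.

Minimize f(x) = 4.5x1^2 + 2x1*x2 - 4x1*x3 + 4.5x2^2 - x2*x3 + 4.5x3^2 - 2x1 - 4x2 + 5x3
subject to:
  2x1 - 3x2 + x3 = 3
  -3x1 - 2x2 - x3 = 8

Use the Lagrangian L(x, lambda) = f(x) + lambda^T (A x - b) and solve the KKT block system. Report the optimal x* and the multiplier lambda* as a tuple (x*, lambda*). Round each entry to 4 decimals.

Form the Lagrangian:
  L(x, lambda) = (1/2) x^T Q x + c^T x + lambda^T (A x - b)
Stationarity (grad_x L = 0): Q x + c + A^T lambda = 0.
Primal feasibility: A x = b.

This gives the KKT block system:
  [ Q   A^T ] [ x     ]   [-c ]
  [ A    0  ] [ lambda ] = [ b ]

Solving the linear system:
  x*      = (-0.8699, -2.026, -1.3383)
  lambda* = (-3.9116, -5.4504)
  f(x*)   = 29.2454

x* = (-0.8699, -2.026, -1.3383), lambda* = (-3.9116, -5.4504)


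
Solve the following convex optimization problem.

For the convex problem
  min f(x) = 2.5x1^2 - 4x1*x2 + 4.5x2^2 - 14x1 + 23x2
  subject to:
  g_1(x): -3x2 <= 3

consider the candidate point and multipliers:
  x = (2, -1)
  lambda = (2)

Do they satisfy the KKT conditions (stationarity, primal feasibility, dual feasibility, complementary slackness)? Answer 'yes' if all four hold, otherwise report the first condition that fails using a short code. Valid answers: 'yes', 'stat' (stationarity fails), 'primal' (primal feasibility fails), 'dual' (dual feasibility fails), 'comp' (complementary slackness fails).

Gradient of f: grad f(x) = Q x + c = (0, 6)
Constraint values g_i(x) = a_i^T x - b_i:
  g_1((2, -1)) = 0
Stationarity residual: grad f(x) + sum_i lambda_i a_i = (0, 0)
  -> stationarity OK
Primal feasibility (all g_i <= 0): OK
Dual feasibility (all lambda_i >= 0): OK
Complementary slackness (lambda_i * g_i(x) = 0 for all i): OK

Verdict: yes, KKT holds.

yes


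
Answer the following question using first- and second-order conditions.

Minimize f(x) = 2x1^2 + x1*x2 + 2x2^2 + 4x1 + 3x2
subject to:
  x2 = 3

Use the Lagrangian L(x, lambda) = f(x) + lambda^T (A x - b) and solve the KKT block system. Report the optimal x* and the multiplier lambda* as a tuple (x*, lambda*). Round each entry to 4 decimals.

Form the Lagrangian:
  L(x, lambda) = (1/2) x^T Q x + c^T x + lambda^T (A x - b)
Stationarity (grad_x L = 0): Q x + c + A^T lambda = 0.
Primal feasibility: A x = b.

This gives the KKT block system:
  [ Q   A^T ] [ x     ]   [-c ]
  [ A    0  ] [ lambda ] = [ b ]

Solving the linear system:
  x*      = (-1.75, 3)
  lambda* = (-13.25)
  f(x*)   = 20.875

x* = (-1.75, 3), lambda* = (-13.25)


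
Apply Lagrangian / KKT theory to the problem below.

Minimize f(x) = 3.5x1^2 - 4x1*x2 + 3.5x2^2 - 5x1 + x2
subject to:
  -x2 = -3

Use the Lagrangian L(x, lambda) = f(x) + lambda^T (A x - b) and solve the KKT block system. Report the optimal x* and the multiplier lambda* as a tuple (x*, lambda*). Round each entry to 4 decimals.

Form the Lagrangian:
  L(x, lambda) = (1/2) x^T Q x + c^T x + lambda^T (A x - b)
Stationarity (grad_x L = 0): Q x + c + A^T lambda = 0.
Primal feasibility: A x = b.

This gives the KKT block system:
  [ Q   A^T ] [ x     ]   [-c ]
  [ A    0  ] [ lambda ] = [ b ]

Solving the linear system:
  x*      = (2.4286, 3)
  lambda* = (12.2857)
  f(x*)   = 13.8571

x* = (2.4286, 3), lambda* = (12.2857)


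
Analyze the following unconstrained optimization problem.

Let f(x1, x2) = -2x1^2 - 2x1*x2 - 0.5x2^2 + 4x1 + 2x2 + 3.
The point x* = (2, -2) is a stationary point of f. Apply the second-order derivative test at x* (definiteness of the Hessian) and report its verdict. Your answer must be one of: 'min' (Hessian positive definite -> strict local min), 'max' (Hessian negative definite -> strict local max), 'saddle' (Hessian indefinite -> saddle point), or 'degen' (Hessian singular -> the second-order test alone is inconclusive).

Compute the Hessian H = grad^2 f:
  H = [[-4, -2], [-2, -1]]
Verify stationarity: grad f(x*) = H x* + g = (0, 0).
Eigenvalues of H: -5, 0.
H has a zero eigenvalue (singular; negative semidefinite but not definite), so H is neither positive definite, negative definite, nor indefinite. The second-order test alone is inconclusive -> degen.
(Indeed, f is constant along the null direction of H through x*, so x* is not a strict local extremum.)

degen


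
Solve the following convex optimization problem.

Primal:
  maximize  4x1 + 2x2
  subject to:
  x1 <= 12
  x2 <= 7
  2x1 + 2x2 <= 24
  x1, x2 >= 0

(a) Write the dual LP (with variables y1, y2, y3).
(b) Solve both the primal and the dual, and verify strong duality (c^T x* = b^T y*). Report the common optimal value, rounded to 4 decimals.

The standard primal-dual pair for 'max c^T x s.t. A x <= b, x >= 0' is:
  Dual:  min b^T y  s.t.  A^T y >= c,  y >= 0.

So the dual LP is:
  minimize  12y1 + 7y2 + 24y3
  subject to:
    y1 + 2y3 >= 4
    y2 + 2y3 >= 2
    y1, y2, y3 >= 0

Solving the primal: x* = (12, 0).
  primal value c^T x* = 48.
Solving the dual: y* = (2, 0, 1).
  dual value b^T y* = 48.
Strong duality: c^T x* = b^T y*. Confirmed.

48


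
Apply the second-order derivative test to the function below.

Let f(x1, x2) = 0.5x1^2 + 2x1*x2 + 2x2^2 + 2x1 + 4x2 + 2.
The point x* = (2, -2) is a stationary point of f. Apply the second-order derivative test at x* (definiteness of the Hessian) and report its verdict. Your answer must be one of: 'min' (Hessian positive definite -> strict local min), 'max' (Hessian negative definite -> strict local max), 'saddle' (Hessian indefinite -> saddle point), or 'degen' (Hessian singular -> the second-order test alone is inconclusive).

Compute the Hessian H = grad^2 f:
  H = [[1, 2], [2, 4]]
Verify stationarity: grad f(x*) = H x* + g = (0, 0).
Eigenvalues of H: 0, 5.
H has a zero eigenvalue (singular; positive semidefinite but not definite), so H is neither positive definite, negative definite, nor indefinite. The second-order test alone is inconclusive -> degen.
(Indeed, f is constant along the null direction of H through x*, so x* is not a strict local extremum.)

degen


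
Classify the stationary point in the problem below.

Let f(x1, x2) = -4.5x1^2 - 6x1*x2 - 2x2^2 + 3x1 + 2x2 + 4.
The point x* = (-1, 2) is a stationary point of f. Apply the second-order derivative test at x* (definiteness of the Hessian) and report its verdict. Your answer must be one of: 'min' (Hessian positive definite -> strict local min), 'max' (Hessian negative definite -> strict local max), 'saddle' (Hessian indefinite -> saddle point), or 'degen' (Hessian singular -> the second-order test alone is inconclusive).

Compute the Hessian H = grad^2 f:
  H = [[-9, -6], [-6, -4]]
Verify stationarity: grad f(x*) = H x* + g = (0, 0).
Eigenvalues of H: -13, 0.
H has a zero eigenvalue (singular; negative semidefinite but not definite), so H is neither positive definite, negative definite, nor indefinite. The second-order test alone is inconclusive -> degen.
(Indeed, f is constant along the null direction of H through x*, so x* is not a strict local extremum.)

degen


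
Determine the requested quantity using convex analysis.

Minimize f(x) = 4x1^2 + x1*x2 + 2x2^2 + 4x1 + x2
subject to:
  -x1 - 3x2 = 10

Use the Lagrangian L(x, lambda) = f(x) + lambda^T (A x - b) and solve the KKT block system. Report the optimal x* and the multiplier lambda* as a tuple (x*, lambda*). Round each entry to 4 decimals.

Form the Lagrangian:
  L(x, lambda) = (1/2) x^T Q x + c^T x + lambda^T (A x - b)
Stationarity (grad_x L = 0): Q x + c + A^T lambda = 0.
Primal feasibility: A x = b.

This gives the KKT block system:
  [ Q   A^T ] [ x     ]   [-c ]
  [ A    0  ] [ lambda ] = [ b ]

Solving the linear system:
  x*      = (-0.6143, -3.1286)
  lambda* = (-4.0429)
  f(x*)   = 17.4214

x* = (-0.6143, -3.1286), lambda* = (-4.0429)


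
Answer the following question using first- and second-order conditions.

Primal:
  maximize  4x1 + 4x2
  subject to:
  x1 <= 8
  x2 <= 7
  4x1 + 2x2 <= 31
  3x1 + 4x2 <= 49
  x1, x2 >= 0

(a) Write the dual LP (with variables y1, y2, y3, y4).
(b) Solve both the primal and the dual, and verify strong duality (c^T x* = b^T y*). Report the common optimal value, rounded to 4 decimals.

The standard primal-dual pair for 'max c^T x s.t. A x <= b, x >= 0' is:
  Dual:  min b^T y  s.t.  A^T y >= c,  y >= 0.

So the dual LP is:
  minimize  8y1 + 7y2 + 31y3 + 49y4
  subject to:
    y1 + 4y3 + 3y4 >= 4
    y2 + 2y3 + 4y4 >= 4
    y1, y2, y3, y4 >= 0

Solving the primal: x* = (4.25, 7).
  primal value c^T x* = 45.
Solving the dual: y* = (0, 2, 1, 0).
  dual value b^T y* = 45.
Strong duality: c^T x* = b^T y*. Confirmed.

45


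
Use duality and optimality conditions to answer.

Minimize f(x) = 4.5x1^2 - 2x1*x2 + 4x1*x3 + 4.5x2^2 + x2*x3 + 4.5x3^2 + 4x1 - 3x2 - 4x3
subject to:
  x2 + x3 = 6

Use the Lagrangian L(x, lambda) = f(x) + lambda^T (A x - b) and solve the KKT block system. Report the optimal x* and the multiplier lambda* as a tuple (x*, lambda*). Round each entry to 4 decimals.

Form the Lagrangian:
  L(x, lambda) = (1/2) x^T Q x + c^T x + lambda^T (A x - b)
Stationarity (grad_x L = 0): Q x + c + A^T lambda = 0.
Primal feasibility: A x = b.

This gives the KKT block system:
  [ Q   A^T ] [ x     ]   [-c ]
  [ A    0  ] [ lambda ] = [ b ]

Solving the linear system:
  x*      = (-1.537, 2.3611, 3.6389)
  lambda* = (-24.963)
  f(x*)   = 60.9954

x* = (-1.537, 2.3611, 3.6389), lambda* = (-24.963)


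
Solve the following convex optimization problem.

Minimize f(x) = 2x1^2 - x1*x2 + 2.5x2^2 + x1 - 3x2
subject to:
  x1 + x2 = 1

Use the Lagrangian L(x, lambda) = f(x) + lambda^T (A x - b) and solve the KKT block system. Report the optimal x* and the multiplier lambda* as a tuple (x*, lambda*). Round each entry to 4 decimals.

Form the Lagrangian:
  L(x, lambda) = (1/2) x^T Q x + c^T x + lambda^T (A x - b)
Stationarity (grad_x L = 0): Q x + c + A^T lambda = 0.
Primal feasibility: A x = b.

This gives the KKT block system:
  [ Q   A^T ] [ x     ]   [-c ]
  [ A    0  ] [ lambda ] = [ b ]

Solving the linear system:
  x*      = (0.1818, 0.8182)
  lambda* = (-0.9091)
  f(x*)   = -0.6818

x* = (0.1818, 0.8182), lambda* = (-0.9091)


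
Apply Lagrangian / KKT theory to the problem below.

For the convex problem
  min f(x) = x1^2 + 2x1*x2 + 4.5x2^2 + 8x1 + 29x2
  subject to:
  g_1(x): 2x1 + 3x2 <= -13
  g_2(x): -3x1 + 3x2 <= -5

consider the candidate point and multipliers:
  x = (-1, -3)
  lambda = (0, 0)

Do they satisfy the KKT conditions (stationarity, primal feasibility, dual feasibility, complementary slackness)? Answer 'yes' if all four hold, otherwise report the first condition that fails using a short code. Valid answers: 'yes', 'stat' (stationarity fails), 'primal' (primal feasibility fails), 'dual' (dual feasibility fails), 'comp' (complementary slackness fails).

Gradient of f: grad f(x) = Q x + c = (0, 0)
Constraint values g_i(x) = a_i^T x - b_i:
  g_1((-1, -3)) = 2
  g_2((-1, -3)) = -1
Stationarity residual: grad f(x) + sum_i lambda_i a_i = (0, 0)
  -> stationarity OK
Primal feasibility (all g_i <= 0): FAILS
Dual feasibility (all lambda_i >= 0): OK
Complementary slackness (lambda_i * g_i(x) = 0 for all i): OK

Verdict: the first failing condition is primal_feasibility -> primal.

primal


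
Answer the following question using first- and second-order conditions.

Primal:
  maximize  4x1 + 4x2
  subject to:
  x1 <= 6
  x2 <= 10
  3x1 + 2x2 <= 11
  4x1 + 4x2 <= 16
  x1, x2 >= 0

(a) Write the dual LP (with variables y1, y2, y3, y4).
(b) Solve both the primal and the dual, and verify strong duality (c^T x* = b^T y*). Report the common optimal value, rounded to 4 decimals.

The standard primal-dual pair for 'max c^T x s.t. A x <= b, x >= 0' is:
  Dual:  min b^T y  s.t.  A^T y >= c,  y >= 0.

So the dual LP is:
  minimize  6y1 + 10y2 + 11y3 + 16y4
  subject to:
    y1 + 3y3 + 4y4 >= 4
    y2 + 2y3 + 4y4 >= 4
    y1, y2, y3, y4 >= 0

Solving the primal: x* = (3, 1).
  primal value c^T x* = 16.
Solving the dual: y* = (0, 0, 0, 1).
  dual value b^T y* = 16.
Strong duality: c^T x* = b^T y*. Confirmed.

16


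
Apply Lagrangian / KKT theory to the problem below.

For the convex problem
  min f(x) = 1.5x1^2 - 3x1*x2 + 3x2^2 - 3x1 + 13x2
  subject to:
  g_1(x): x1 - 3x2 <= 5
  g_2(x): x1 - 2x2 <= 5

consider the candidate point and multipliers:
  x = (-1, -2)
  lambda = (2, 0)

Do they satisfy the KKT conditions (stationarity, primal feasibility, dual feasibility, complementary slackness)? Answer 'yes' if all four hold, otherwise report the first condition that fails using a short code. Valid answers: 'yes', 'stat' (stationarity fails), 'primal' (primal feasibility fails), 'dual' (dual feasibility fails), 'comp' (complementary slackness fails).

Gradient of f: grad f(x) = Q x + c = (0, 4)
Constraint values g_i(x) = a_i^T x - b_i:
  g_1((-1, -2)) = 0
  g_2((-1, -2)) = -2
Stationarity residual: grad f(x) + sum_i lambda_i a_i = (2, -2)
  -> stationarity FAILS
Primal feasibility (all g_i <= 0): OK
Dual feasibility (all lambda_i >= 0): OK
Complementary slackness (lambda_i * g_i(x) = 0 for all i): OK

Verdict: the first failing condition is stationarity -> stat.

stat


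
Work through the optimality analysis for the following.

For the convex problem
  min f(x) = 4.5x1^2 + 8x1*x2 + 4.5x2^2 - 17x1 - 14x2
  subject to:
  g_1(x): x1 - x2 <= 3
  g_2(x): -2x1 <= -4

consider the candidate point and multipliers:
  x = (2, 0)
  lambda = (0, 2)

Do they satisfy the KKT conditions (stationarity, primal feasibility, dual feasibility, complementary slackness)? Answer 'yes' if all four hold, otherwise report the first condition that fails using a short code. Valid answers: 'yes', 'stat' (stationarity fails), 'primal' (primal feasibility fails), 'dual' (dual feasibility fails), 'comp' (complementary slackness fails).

Gradient of f: grad f(x) = Q x + c = (1, 2)
Constraint values g_i(x) = a_i^T x - b_i:
  g_1((2, 0)) = -1
  g_2((2, 0)) = 0
Stationarity residual: grad f(x) + sum_i lambda_i a_i = (-3, 2)
  -> stationarity FAILS
Primal feasibility (all g_i <= 0): OK
Dual feasibility (all lambda_i >= 0): OK
Complementary slackness (lambda_i * g_i(x) = 0 for all i): OK

Verdict: the first failing condition is stationarity -> stat.

stat
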